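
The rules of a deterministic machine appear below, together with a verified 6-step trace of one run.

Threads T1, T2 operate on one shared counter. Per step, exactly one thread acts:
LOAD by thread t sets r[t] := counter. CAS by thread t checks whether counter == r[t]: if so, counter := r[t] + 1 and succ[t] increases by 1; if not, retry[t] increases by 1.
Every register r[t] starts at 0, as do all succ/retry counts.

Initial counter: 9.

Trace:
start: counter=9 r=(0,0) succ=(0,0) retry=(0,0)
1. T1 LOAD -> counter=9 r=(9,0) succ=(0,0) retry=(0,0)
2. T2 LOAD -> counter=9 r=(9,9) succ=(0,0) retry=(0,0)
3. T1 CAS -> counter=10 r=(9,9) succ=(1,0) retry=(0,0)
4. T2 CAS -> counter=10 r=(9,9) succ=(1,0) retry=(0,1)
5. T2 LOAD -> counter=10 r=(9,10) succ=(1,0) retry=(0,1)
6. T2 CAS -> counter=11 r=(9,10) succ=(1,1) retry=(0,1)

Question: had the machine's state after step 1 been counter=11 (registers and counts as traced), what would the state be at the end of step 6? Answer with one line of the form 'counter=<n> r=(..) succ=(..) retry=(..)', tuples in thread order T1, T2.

counter=13 r=(9,12) succ=(0,2) retry=(1,0)

state after step 1 := counter=11 r=(9,0) succ=(0,0) retry=(0,0)
2. T2 LOAD -> counter=11 r=(9,11) succ=(0,0) retry=(0,0)
3. T1 CAS -> counter=11 r=(9,11) succ=(0,0) retry=(1,0)
4. T2 CAS -> counter=12 r=(9,11) succ=(0,1) retry=(1,0)
5. T2 LOAD -> counter=12 r=(9,12) succ=(0,1) retry=(1,0)
6. T2 CAS -> counter=13 r=(9,12) succ=(0,2) retry=(1,0)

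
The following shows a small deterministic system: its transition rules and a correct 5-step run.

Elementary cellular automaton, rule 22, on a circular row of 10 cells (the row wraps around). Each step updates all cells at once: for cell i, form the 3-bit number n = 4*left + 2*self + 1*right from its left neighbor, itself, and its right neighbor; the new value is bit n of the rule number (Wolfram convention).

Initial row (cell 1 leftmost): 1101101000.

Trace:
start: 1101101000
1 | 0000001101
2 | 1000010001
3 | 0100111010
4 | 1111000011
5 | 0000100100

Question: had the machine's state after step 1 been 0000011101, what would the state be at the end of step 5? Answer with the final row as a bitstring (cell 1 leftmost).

0010010000

state after step 1 := 0000011101
2 | 1000100001
3 | 0101110010
4 | 1100001111
5 | 0010010000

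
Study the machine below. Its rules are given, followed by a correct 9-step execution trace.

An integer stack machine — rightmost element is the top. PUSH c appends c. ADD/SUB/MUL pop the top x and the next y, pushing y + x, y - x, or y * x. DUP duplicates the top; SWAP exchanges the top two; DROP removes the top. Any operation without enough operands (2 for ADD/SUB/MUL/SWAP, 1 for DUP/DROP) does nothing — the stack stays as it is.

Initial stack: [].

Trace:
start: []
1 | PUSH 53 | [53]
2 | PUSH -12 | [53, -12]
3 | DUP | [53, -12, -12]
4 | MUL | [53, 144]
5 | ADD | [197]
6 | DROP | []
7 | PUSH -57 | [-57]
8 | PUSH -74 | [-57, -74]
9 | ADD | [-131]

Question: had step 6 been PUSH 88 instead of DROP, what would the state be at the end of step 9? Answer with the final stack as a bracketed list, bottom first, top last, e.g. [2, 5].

(re-executing from step 6 with the substitution; state before step 6: [197])
6 | PUSH 88 | [197, 88]
7 | PUSH -57 | [197, 88, -57]
8 | PUSH -74 | [197, 88, -57, -74]
9 | ADD | [197, 88, -131]

[197, 88, -131]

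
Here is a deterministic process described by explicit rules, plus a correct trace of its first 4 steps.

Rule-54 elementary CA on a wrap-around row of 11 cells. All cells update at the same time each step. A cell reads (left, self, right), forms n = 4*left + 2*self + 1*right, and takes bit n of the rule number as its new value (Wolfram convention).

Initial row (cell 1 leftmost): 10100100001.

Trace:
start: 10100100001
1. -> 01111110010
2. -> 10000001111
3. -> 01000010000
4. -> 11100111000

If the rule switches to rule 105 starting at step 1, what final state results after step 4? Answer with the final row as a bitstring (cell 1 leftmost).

(re-executing steps 1..4 under rule 105; state before step 1: 10100100001)
1. -> 11000001101
2. -> 01011101111
3. -> 10110111001
4. -> 11111101001

11111101001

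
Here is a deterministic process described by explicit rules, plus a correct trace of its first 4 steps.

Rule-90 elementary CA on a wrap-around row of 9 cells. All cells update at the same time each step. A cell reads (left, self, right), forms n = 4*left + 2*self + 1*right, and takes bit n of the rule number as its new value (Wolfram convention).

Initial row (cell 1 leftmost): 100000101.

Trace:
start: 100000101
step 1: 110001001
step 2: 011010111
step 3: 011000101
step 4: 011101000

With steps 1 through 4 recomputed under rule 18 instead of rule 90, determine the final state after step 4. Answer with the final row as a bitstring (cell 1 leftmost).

100000100

(re-executing steps 1..4 under rule 18; state before step 1: 100000101)
step 1: 010001000
step 2: 101010100
step 3: 000000011
step 4: 100000100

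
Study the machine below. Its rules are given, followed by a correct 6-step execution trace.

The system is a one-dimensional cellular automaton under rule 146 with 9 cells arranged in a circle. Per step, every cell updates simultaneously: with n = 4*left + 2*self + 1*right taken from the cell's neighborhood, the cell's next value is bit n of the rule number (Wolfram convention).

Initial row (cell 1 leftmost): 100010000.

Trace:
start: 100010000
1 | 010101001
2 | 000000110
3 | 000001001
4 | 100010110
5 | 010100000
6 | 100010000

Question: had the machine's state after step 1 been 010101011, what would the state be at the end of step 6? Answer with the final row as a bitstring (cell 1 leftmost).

000000000

state after step 1 := 010101011
2 | 000000000
3 | 000000000
4 | 000000000
5 | 000000000
6 | 000000000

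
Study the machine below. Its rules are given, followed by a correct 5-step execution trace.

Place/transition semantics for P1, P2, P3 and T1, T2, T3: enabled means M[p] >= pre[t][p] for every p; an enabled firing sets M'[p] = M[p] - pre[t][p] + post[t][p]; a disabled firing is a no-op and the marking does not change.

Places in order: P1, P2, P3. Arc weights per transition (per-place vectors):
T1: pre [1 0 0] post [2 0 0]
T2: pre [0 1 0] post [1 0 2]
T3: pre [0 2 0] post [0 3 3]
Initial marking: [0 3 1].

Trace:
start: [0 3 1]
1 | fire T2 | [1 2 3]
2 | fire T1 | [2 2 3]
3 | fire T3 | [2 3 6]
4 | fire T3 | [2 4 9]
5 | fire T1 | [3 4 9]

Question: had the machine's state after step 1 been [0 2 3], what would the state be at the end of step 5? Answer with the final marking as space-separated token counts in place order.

state after step 1 := [0 2 3]
2 | fire T1 | [0 2 3]
3 | fire T3 | [0 3 6]
4 | fire T3 | [0 4 9]
5 | fire T1 | [0 4 9]

0 4 9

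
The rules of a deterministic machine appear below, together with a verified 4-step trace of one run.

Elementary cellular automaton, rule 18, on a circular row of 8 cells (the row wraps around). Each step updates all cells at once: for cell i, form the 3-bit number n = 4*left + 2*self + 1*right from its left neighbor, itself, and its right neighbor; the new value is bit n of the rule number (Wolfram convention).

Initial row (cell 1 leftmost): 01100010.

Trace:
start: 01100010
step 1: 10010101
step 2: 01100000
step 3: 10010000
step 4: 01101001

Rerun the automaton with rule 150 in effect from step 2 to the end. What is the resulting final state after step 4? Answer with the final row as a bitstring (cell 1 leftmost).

(re-executing steps 2..4 under rule 150; state before step 2: 10010101)
step 2: 01110100
step 3: 10100110
step 4: 10111000

10111000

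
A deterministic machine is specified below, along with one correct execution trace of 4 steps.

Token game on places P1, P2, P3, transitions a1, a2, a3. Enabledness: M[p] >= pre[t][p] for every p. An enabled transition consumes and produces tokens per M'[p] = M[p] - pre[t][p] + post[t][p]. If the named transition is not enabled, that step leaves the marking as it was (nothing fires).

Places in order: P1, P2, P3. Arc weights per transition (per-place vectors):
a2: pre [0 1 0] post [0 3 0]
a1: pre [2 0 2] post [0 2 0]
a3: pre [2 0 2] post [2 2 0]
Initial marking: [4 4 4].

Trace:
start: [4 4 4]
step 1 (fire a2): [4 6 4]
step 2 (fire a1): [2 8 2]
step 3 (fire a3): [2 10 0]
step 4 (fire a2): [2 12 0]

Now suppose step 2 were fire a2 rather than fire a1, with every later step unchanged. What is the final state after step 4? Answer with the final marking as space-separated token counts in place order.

(re-executing from step 2 with the substitution; state before step 2: [4 6 4])
step 2 (fire a2): [4 8 4]
step 3 (fire a3): [4 10 2]
step 4 (fire a2): [4 12 2]

4 12 2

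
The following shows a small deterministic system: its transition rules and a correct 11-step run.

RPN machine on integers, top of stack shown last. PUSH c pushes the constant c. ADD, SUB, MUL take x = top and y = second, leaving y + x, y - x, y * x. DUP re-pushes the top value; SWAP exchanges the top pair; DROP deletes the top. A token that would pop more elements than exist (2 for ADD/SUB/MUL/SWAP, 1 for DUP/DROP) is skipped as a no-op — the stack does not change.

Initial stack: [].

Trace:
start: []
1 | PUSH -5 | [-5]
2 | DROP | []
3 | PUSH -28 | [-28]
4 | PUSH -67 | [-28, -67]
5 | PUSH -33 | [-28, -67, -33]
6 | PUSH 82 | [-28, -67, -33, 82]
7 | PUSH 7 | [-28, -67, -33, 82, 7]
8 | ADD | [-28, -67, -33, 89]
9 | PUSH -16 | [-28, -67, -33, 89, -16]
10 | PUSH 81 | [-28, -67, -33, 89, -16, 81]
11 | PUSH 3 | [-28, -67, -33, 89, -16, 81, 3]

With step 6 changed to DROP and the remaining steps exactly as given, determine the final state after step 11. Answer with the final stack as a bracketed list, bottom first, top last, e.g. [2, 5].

[-28, -60, -16, 81, 3]

(re-executing from step 6 with the substitution; state before step 6: [-28, -67, -33])
6 | DROP | [-28, -67]
7 | PUSH 7 | [-28, -67, 7]
8 | ADD | [-28, -60]
9 | PUSH -16 | [-28, -60, -16]
10 | PUSH 81 | [-28, -60, -16, 81]
11 | PUSH 3 | [-28, -60, -16, 81, 3]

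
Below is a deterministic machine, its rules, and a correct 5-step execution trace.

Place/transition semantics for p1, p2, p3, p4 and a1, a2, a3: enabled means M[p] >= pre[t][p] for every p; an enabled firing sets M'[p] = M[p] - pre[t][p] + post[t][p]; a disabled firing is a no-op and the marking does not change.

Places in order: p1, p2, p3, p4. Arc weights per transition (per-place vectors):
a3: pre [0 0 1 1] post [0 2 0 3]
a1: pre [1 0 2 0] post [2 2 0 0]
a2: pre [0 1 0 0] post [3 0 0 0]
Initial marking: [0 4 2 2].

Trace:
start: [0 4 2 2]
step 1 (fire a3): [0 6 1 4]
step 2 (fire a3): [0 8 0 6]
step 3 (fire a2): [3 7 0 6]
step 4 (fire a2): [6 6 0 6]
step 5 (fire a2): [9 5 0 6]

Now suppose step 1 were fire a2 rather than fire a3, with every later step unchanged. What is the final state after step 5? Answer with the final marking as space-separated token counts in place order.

12 2 1 4

(re-executing from step 1 with the substitution; state before step 1: [0 4 2 2])
step 1 (fire a2): [3 3 2 2]
step 2 (fire a3): [3 5 1 4]
step 3 (fire a2): [6 4 1 4]
step 4 (fire a2): [9 3 1 4]
step 5 (fire a2): [12 2 1 4]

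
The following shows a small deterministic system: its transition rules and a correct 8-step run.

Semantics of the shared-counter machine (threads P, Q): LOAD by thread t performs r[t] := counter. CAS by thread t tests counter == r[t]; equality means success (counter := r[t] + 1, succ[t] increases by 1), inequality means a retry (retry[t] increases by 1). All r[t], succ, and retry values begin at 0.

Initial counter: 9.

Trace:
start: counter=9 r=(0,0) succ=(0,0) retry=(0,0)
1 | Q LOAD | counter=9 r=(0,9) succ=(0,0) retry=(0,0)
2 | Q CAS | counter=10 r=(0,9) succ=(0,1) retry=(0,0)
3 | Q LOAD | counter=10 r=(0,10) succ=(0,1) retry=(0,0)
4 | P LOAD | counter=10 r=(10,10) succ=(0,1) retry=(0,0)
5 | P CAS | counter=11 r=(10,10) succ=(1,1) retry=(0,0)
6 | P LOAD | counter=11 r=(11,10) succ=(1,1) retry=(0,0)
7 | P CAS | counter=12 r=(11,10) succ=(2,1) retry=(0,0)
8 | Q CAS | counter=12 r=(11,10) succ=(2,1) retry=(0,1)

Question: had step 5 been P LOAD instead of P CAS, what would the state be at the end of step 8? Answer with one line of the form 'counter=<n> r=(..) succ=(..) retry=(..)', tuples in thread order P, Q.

(re-executing from step 5 with the substitution; state before step 5: counter=10 r=(10,10) succ=(0,1) retry=(0,0))
5 | P LOAD | counter=10 r=(10,10) succ=(0,1) retry=(0,0)
6 | P LOAD | counter=10 r=(10,10) succ=(0,1) retry=(0,0)
7 | P CAS | counter=11 r=(10,10) succ=(1,1) retry=(0,0)
8 | Q CAS | counter=11 r=(10,10) succ=(1,1) retry=(0,1)

counter=11 r=(10,10) succ=(1,1) retry=(0,1)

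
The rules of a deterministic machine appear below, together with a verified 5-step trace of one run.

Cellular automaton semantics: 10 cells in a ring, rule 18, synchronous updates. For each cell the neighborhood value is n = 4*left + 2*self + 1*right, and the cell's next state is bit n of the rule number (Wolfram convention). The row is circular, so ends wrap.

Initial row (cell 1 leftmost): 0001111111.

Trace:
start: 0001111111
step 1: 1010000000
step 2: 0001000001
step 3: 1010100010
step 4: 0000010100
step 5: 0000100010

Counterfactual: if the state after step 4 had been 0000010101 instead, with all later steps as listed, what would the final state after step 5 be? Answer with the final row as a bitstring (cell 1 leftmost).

1000100000

state after step 4 := 0000010101
step 5: 1000100000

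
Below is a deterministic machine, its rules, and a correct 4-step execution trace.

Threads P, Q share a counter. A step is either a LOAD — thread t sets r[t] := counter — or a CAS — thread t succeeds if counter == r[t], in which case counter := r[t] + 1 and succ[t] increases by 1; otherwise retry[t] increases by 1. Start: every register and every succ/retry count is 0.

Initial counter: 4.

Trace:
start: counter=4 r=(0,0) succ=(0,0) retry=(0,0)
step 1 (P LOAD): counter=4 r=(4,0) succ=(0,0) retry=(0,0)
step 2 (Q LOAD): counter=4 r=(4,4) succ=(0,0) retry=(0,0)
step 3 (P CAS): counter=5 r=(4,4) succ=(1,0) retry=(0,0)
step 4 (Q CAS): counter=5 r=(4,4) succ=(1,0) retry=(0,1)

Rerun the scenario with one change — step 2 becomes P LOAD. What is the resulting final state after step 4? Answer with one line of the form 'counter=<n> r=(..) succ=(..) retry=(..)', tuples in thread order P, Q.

counter=5 r=(4,0) succ=(1,0) retry=(0,1)

(re-executing from step 2 with the substitution; state before step 2: counter=4 r=(4,0) succ=(0,0) retry=(0,0))
step 2 (P LOAD): counter=4 r=(4,0) succ=(0,0) retry=(0,0)
step 3 (P CAS): counter=5 r=(4,0) succ=(1,0) retry=(0,0)
step 4 (Q CAS): counter=5 r=(4,0) succ=(1,0) retry=(0,1)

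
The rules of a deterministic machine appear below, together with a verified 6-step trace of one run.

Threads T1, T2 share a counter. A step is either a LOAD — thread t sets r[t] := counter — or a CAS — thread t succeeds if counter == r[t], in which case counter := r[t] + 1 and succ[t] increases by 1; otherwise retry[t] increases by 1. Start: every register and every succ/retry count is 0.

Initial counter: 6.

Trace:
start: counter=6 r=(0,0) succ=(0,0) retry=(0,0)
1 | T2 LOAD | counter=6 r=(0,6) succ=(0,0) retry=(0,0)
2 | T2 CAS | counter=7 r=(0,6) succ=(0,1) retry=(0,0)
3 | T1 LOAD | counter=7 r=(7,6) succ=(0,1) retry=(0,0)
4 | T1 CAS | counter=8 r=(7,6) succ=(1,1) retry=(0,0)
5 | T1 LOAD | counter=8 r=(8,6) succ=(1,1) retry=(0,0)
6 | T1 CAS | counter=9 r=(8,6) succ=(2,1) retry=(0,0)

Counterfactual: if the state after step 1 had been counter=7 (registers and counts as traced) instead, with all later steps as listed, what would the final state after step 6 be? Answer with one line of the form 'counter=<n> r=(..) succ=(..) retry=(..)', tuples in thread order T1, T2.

counter=9 r=(8,6) succ=(2,0) retry=(0,1)

state after step 1 := counter=7 r=(0,6) succ=(0,0) retry=(0,0)
2 | T2 CAS | counter=7 r=(0,6) succ=(0,0) retry=(0,1)
3 | T1 LOAD | counter=7 r=(7,6) succ=(0,0) retry=(0,1)
4 | T1 CAS | counter=8 r=(7,6) succ=(1,0) retry=(0,1)
5 | T1 LOAD | counter=8 r=(8,6) succ=(1,0) retry=(0,1)
6 | T1 CAS | counter=9 r=(8,6) succ=(2,0) retry=(0,1)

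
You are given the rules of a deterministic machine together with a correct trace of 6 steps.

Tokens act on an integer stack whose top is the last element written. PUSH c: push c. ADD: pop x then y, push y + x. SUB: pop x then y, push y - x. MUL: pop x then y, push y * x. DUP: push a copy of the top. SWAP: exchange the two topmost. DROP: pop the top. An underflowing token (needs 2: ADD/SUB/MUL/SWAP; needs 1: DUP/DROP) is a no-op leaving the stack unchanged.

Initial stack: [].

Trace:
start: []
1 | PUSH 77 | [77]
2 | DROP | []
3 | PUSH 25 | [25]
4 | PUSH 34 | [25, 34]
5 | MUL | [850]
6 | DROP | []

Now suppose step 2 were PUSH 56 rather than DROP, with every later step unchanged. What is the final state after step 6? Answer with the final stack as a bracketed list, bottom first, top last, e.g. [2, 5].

[77, 56]

(re-executing from step 2 with the substitution; state before step 2: [77])
2 | PUSH 56 | [77, 56]
3 | PUSH 25 | [77, 56, 25]
4 | PUSH 34 | [77, 56, 25, 34]
5 | MUL | [77, 56, 850]
6 | DROP | [77, 56]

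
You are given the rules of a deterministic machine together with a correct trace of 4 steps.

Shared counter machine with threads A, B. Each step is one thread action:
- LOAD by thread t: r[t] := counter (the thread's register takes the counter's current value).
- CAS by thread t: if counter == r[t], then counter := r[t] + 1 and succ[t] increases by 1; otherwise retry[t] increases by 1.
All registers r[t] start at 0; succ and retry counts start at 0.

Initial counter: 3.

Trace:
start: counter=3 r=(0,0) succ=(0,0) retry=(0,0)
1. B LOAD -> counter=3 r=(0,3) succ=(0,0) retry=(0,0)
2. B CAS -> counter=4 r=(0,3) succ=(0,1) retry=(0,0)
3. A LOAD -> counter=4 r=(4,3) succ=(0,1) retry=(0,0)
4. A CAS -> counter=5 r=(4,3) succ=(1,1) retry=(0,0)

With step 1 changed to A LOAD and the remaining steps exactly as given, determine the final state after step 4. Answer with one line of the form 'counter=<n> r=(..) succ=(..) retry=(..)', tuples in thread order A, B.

(re-executing from step 1 with the substitution; state before step 1: counter=3 r=(0,0) succ=(0,0) retry=(0,0))
1. A LOAD -> counter=3 r=(3,0) succ=(0,0) retry=(0,0)
2. B CAS -> counter=3 r=(3,0) succ=(0,0) retry=(0,1)
3. A LOAD -> counter=3 r=(3,0) succ=(0,0) retry=(0,1)
4. A CAS -> counter=4 r=(3,0) succ=(1,0) retry=(0,1)

counter=4 r=(3,0) succ=(1,0) retry=(0,1)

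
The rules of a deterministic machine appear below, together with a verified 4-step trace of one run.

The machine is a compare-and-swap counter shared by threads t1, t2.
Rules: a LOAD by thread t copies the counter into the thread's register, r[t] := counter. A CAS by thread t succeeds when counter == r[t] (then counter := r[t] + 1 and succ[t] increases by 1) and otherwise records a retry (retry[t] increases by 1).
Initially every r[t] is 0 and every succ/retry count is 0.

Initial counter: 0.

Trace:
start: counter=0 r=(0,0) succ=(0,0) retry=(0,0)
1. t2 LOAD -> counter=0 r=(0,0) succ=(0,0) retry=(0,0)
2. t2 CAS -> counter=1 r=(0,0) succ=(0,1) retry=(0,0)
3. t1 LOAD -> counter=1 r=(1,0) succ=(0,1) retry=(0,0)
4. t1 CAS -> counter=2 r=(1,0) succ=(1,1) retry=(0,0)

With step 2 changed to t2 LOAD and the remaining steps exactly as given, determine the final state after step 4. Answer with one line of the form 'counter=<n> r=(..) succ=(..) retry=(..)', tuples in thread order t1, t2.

(re-executing from step 2 with the substitution; state before step 2: counter=0 r=(0,0) succ=(0,0) retry=(0,0))
2. t2 LOAD -> counter=0 r=(0,0) succ=(0,0) retry=(0,0)
3. t1 LOAD -> counter=0 r=(0,0) succ=(0,0) retry=(0,0)
4. t1 CAS -> counter=1 r=(0,0) succ=(1,0) retry=(0,0)

counter=1 r=(0,0) succ=(1,0) retry=(0,0)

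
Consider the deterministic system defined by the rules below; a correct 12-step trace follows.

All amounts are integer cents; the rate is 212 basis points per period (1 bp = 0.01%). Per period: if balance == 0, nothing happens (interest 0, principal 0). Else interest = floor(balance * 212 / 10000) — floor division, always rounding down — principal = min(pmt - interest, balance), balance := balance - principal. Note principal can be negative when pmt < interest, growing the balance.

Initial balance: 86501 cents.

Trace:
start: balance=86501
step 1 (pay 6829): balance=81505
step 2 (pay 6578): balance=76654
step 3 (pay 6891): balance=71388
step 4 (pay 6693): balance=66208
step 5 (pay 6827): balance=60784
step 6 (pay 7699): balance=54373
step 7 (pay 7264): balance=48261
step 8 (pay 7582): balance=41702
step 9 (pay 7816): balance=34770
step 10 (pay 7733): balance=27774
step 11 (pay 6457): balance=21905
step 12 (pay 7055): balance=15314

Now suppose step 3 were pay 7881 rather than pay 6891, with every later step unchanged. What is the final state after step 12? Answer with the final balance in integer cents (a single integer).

(re-executing from step 3 with the substitution; state before step 3: balance=76654)
step 3 (pay 7881): balance=70398
step 4 (pay 6693): balance=65197
step 5 (pay 6827): balance=59752
step 6 (pay 7699): balance=53319
step 7 (pay 7264): balance=47185
step 8 (pay 7582): balance=40603
step 9 (pay 7816): balance=33647
step 10 (pay 7733): balance=26627
step 11 (pay 6457): balance=20734
step 12 (pay 7055): balance=14118

14118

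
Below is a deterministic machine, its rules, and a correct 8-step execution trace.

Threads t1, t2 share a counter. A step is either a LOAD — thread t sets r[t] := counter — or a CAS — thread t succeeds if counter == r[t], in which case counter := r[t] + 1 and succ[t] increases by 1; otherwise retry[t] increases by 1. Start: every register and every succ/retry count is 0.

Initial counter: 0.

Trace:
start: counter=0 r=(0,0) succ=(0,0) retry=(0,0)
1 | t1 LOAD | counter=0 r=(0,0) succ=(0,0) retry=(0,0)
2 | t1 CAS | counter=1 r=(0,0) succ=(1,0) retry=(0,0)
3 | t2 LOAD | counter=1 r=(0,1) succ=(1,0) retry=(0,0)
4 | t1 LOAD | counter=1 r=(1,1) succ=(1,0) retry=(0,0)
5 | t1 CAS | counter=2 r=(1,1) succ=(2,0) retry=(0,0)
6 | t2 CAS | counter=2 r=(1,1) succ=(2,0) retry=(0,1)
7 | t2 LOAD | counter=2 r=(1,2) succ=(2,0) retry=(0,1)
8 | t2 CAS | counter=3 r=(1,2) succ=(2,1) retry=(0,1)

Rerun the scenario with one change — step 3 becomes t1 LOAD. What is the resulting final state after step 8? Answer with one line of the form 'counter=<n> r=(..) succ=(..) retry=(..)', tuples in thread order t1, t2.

(re-executing from step 3 with the substitution; state before step 3: counter=1 r=(0,0) succ=(1,0) retry=(0,0))
3 | t1 LOAD | counter=1 r=(1,0) succ=(1,0) retry=(0,0)
4 | t1 LOAD | counter=1 r=(1,0) succ=(1,0) retry=(0,0)
5 | t1 CAS | counter=2 r=(1,0) succ=(2,0) retry=(0,0)
6 | t2 CAS | counter=2 r=(1,0) succ=(2,0) retry=(0,1)
7 | t2 LOAD | counter=2 r=(1,2) succ=(2,0) retry=(0,1)
8 | t2 CAS | counter=3 r=(1,2) succ=(2,1) retry=(0,1)

counter=3 r=(1,2) succ=(2,1) retry=(0,1)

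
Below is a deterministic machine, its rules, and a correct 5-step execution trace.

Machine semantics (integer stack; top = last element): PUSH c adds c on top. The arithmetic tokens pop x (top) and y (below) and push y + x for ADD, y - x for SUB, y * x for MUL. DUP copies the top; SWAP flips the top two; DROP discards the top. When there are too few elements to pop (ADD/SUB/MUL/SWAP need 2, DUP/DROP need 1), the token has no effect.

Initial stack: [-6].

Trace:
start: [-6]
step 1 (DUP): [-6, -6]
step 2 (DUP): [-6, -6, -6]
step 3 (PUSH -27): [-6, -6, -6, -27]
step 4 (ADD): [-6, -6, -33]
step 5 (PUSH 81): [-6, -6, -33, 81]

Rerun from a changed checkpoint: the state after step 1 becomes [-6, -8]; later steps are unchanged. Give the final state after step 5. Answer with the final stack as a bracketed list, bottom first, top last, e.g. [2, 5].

[-6, -8, -35, 81]

state after step 1 := [-6, -8]
step 2 (DUP): [-6, -8, -8]
step 3 (PUSH -27): [-6, -8, -8, -27]
step 4 (ADD): [-6, -8, -35]
step 5 (PUSH 81): [-6, -8, -35, 81]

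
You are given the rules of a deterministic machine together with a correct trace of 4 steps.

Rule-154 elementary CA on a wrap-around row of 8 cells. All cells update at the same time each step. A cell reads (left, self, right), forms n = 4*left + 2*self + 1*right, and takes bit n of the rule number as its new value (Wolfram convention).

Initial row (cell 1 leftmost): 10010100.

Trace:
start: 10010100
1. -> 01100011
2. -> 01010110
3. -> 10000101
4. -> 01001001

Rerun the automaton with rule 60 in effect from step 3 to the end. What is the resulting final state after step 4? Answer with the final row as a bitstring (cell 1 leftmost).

(re-executing steps 3..4 under rule 60; state before step 3: 01010110)
3. -> 01111101
4. -> 11000011

11000011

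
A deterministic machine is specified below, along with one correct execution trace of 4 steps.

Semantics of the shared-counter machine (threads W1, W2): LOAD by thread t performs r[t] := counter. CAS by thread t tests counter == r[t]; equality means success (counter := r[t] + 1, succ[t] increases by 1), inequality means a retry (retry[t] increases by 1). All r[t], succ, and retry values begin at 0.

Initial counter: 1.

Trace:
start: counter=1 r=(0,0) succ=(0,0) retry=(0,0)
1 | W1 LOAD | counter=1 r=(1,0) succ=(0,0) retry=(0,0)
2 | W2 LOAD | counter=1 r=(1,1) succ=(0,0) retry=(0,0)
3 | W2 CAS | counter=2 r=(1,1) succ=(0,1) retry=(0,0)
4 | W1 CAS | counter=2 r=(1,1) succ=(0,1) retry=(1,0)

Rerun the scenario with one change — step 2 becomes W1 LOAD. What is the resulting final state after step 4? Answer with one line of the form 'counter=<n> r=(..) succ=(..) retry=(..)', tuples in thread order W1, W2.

counter=2 r=(1,0) succ=(1,0) retry=(0,1)

(re-executing from step 2 with the substitution; state before step 2: counter=1 r=(1,0) succ=(0,0) retry=(0,0))
2 | W1 LOAD | counter=1 r=(1,0) succ=(0,0) retry=(0,0)
3 | W2 CAS | counter=1 r=(1,0) succ=(0,0) retry=(0,1)
4 | W1 CAS | counter=2 r=(1,0) succ=(1,0) retry=(0,1)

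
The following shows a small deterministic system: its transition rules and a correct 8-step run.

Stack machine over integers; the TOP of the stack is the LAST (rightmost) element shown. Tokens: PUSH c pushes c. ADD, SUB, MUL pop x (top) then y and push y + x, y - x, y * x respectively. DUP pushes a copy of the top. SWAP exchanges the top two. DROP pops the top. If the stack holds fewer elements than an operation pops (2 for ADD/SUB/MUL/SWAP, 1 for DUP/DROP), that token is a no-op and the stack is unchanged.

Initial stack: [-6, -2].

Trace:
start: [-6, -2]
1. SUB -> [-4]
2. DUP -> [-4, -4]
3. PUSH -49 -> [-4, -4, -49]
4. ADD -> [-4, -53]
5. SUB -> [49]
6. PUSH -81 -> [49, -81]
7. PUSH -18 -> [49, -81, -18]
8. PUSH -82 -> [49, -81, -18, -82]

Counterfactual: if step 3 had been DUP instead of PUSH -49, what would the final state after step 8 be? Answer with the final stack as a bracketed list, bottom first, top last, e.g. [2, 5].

[4, -81, -18, -82]

(re-executing from step 3 with the substitution; state before step 3: [-4, -4])
3. DUP -> [-4, -4, -4]
4. ADD -> [-4, -8]
5. SUB -> [4]
6. PUSH -81 -> [4, -81]
7. PUSH -18 -> [4, -81, -18]
8. PUSH -82 -> [4, -81, -18, -82]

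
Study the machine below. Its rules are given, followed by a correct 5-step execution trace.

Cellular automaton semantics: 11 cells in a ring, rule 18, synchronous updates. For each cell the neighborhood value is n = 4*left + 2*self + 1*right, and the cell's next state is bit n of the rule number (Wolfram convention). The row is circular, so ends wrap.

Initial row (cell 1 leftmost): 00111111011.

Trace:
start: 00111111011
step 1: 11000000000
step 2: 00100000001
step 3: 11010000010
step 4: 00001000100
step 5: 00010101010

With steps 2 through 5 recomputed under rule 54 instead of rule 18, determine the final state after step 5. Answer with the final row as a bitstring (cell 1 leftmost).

(re-executing steps 2..5 under rule 54; state before step 2: 11000000000)
step 2: 00100000001
step 3: 11110000011
step 4: 00001000100
step 5: 00011101110

00011101110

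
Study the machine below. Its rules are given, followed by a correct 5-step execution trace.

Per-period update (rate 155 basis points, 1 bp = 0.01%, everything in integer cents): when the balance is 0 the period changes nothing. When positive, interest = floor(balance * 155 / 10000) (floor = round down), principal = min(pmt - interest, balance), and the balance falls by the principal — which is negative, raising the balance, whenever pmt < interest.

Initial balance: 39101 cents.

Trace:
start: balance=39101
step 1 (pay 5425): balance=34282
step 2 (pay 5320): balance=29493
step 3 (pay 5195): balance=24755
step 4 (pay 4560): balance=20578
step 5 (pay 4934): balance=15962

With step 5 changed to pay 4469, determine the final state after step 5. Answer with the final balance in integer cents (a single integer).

16427

(re-executing from step 5 with the substitution; state before step 5: balance=20578)
step 5 (pay 4469): balance=16427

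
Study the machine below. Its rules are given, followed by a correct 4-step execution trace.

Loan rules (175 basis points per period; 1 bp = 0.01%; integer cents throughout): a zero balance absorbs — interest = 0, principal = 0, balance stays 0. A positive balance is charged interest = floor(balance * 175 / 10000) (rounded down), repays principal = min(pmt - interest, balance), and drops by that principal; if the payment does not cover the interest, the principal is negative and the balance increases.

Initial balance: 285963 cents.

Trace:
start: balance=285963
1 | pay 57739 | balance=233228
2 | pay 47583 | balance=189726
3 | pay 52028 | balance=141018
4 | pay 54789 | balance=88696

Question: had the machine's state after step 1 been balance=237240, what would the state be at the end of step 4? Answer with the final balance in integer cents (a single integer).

state after step 1 := balance=237240
2 | pay 47583 | balance=193808
3 | pay 52028 | balance=145171
4 | pay 54789 | balance=92922

92922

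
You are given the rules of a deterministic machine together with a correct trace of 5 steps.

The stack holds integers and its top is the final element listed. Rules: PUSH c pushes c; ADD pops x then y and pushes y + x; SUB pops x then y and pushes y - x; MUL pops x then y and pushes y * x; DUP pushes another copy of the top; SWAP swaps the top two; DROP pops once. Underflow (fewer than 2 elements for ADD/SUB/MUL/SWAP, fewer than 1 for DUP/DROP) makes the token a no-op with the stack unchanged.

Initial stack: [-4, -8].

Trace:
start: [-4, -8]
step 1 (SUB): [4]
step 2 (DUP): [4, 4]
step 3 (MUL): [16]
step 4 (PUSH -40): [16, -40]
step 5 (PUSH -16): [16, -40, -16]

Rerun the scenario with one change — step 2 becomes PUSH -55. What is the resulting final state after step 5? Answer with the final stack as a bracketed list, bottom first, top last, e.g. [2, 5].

[-220, -40, -16]

(re-executing from step 2 with the substitution; state before step 2: [4])
step 2 (PUSH -55): [4, -55]
step 3 (MUL): [-220]
step 4 (PUSH -40): [-220, -40]
step 5 (PUSH -16): [-220, -40, -16]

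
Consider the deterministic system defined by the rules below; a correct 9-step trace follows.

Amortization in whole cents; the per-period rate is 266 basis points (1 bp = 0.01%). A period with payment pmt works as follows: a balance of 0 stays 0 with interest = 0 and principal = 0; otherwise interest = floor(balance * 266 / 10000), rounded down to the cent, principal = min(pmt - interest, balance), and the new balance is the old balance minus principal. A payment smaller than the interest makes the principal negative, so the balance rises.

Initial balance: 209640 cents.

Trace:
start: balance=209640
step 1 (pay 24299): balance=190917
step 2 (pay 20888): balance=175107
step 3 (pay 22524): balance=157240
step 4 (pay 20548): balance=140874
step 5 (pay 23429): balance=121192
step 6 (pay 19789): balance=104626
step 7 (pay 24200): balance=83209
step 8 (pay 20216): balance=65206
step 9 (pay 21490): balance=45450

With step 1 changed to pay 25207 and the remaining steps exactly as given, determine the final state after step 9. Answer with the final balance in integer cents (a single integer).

(re-executing from step 1 with the substitution; state before step 1: balance=209640)
step 1 (pay 25207): balance=190009
step 2 (pay 20888): balance=174175
step 3 (pay 22524): balance=156284
step 4 (pay 20548): balance=139893
step 5 (pay 23429): balance=120185
step 6 (pay 19789): balance=103592
step 7 (pay 24200): balance=82147
step 8 (pay 20216): balance=64116
step 9 (pay 21490): balance=44331

44331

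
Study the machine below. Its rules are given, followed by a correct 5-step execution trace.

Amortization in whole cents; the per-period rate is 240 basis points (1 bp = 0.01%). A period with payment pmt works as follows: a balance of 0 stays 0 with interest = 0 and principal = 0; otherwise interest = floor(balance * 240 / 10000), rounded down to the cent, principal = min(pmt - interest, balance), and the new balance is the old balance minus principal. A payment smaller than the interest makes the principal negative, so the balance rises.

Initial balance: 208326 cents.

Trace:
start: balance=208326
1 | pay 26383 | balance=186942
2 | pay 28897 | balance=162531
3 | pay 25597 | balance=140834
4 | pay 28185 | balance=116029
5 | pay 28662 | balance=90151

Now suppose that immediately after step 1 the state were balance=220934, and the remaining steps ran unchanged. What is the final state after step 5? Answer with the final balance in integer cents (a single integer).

127526

state after step 1 := balance=220934
2 | pay 28897 | balance=197339
3 | pay 25597 | balance=176478
4 | pay 28185 | balance=152528
5 | pay 28662 | balance=127526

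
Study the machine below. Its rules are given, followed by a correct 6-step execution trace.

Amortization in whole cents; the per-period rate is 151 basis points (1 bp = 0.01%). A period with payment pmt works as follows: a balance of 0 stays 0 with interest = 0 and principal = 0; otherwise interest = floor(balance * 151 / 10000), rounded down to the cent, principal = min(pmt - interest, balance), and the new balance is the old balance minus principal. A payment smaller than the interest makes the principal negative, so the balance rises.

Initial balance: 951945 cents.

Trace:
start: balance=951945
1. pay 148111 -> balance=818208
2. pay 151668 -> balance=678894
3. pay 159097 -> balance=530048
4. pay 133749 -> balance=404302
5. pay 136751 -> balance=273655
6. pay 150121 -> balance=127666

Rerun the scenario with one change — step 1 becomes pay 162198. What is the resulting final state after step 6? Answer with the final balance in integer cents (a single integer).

(re-executing from step 1 with the substitution; state before step 1: balance=951945)
1. pay 162198 -> balance=804121
2. pay 151668 -> balance=664595
3. pay 159097 -> balance=515533
4. pay 133749 -> balance=389568
5. pay 136751 -> balance=258699
6. pay 150121 -> balance=112484

112484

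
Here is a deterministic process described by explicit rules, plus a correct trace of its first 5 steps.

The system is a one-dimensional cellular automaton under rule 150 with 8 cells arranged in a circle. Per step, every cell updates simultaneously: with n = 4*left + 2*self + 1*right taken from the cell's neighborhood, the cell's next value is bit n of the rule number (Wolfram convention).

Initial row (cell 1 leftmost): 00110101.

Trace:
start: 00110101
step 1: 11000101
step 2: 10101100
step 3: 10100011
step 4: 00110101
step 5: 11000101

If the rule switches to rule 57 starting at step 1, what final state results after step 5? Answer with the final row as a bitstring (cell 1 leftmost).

(re-executing steps 1..5 under rule 57; state before step 1: 00110101)
step 1: 10101010
step 2: 01010101
step 3: 10101010
step 4: 01010101
step 5: 10101010

10101010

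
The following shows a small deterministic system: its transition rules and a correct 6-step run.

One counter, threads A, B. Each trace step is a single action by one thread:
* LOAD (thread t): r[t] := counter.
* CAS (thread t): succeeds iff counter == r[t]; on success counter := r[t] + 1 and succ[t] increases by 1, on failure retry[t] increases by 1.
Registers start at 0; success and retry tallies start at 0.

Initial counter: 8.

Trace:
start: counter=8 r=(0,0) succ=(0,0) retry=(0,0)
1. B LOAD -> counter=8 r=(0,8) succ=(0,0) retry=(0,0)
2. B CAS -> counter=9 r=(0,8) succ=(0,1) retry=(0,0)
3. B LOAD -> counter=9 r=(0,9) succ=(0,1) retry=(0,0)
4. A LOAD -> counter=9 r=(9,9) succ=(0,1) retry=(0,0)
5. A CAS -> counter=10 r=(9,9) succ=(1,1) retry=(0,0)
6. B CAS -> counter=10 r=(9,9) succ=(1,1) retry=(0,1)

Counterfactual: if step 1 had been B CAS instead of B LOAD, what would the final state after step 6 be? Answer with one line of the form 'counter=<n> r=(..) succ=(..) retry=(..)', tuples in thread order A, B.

(re-executing from step 1 with the substitution; state before step 1: counter=8 r=(0,0) succ=(0,0) retry=(0,0))
1. B CAS -> counter=8 r=(0,0) succ=(0,0) retry=(0,1)
2. B CAS -> counter=8 r=(0,0) succ=(0,0) retry=(0,2)
3. B LOAD -> counter=8 r=(0,8) succ=(0,0) retry=(0,2)
4. A LOAD -> counter=8 r=(8,8) succ=(0,0) retry=(0,2)
5. A CAS -> counter=9 r=(8,8) succ=(1,0) retry=(0,2)
6. B CAS -> counter=9 r=(8,8) succ=(1,0) retry=(0,3)

counter=9 r=(8,8) succ=(1,0) retry=(0,3)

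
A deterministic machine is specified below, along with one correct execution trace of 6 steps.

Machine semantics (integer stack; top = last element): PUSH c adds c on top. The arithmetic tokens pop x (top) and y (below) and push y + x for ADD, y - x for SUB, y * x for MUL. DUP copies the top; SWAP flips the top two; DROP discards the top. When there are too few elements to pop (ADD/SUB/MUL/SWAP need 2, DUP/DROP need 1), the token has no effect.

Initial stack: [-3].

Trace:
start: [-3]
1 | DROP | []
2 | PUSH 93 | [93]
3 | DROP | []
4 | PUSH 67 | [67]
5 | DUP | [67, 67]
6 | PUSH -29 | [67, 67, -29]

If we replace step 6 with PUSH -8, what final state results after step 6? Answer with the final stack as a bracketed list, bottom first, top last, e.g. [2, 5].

[67, 67, -8]

(re-executing from step 6 with the substitution; state before step 6: [67, 67])
6 | PUSH -8 | [67, 67, -8]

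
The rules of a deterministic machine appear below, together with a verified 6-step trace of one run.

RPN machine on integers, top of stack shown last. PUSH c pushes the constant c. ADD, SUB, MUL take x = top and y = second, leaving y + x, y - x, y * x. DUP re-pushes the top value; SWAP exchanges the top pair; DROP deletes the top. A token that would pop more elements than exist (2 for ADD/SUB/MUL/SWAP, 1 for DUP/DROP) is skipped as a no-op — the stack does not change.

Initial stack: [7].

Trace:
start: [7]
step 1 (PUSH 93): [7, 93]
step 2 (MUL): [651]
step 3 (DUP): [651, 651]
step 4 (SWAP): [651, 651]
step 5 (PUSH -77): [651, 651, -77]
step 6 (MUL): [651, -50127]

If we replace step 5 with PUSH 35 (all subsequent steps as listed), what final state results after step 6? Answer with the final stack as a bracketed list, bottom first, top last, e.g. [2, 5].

(re-executing from step 5 with the substitution; state before step 5: [651, 651])
step 5 (PUSH 35): [651, 651, 35]
step 6 (MUL): [651, 22785]

[651, 22785]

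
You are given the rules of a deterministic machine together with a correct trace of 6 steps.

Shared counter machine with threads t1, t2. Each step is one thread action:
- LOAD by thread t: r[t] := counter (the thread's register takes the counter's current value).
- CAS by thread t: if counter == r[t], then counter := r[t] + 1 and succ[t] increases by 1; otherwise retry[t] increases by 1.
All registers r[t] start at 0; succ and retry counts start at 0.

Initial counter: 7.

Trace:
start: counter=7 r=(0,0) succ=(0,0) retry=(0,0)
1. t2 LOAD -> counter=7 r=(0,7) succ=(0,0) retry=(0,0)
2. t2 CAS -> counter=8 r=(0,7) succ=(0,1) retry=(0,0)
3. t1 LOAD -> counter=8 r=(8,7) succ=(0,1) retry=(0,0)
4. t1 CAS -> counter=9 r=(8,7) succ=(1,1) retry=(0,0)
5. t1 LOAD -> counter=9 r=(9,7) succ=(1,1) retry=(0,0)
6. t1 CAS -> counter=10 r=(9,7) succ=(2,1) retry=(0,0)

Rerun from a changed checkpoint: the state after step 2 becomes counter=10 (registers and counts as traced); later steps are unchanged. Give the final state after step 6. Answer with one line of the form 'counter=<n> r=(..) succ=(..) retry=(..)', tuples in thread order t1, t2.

counter=12 r=(11,7) succ=(2,1) retry=(0,0)

state after step 2 := counter=10 r=(0,7) succ=(0,1) retry=(0,0)
3. t1 LOAD -> counter=10 r=(10,7) succ=(0,1) retry=(0,0)
4. t1 CAS -> counter=11 r=(10,7) succ=(1,1) retry=(0,0)
5. t1 LOAD -> counter=11 r=(11,7) succ=(1,1) retry=(0,0)
6. t1 CAS -> counter=12 r=(11,7) succ=(2,1) retry=(0,0)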